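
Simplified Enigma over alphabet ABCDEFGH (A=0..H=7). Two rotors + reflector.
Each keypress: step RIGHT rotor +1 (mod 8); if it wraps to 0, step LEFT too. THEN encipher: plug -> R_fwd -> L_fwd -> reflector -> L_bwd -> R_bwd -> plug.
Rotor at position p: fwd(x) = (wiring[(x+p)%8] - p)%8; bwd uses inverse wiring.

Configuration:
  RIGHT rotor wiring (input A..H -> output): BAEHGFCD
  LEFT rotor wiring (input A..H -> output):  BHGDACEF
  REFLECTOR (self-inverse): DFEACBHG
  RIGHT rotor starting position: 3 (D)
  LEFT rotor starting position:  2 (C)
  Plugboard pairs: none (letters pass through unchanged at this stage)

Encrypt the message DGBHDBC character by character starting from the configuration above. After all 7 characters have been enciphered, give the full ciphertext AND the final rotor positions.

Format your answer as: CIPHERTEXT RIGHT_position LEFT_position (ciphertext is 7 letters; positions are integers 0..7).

Char 1 ('D'): step: R->4, L=2; D->plug->D->R->H->L->F->refl->B->L'->B->R'->B->plug->B
Char 2 ('G'): step: R->5, L=2; G->plug->G->R->C->L->G->refl->H->L'->G->R'->C->plug->C
Char 3 ('B'): step: R->6, L=2; B->plug->B->R->F->L->D->refl->A->L'->D->R'->C->plug->C
Char 4 ('H'): step: R->7, L=2; H->plug->H->R->D->L->A->refl->D->L'->F->R'->D->plug->D
Char 5 ('D'): step: R->0, L->3 (L advanced); D->plug->D->R->H->L->D->refl->A->L'->A->R'->B->plug->B
Char 6 ('B'): step: R->1, L=3; B->plug->B->R->D->L->B->refl->F->L'->B->R'->F->plug->F
Char 7 ('C'): step: R->2, L=3; C->plug->C->R->E->L->C->refl->E->L'->G->R'->H->plug->H
Final: ciphertext=BCCDBFH, RIGHT=2, LEFT=3

Answer: BCCDBFH 2 3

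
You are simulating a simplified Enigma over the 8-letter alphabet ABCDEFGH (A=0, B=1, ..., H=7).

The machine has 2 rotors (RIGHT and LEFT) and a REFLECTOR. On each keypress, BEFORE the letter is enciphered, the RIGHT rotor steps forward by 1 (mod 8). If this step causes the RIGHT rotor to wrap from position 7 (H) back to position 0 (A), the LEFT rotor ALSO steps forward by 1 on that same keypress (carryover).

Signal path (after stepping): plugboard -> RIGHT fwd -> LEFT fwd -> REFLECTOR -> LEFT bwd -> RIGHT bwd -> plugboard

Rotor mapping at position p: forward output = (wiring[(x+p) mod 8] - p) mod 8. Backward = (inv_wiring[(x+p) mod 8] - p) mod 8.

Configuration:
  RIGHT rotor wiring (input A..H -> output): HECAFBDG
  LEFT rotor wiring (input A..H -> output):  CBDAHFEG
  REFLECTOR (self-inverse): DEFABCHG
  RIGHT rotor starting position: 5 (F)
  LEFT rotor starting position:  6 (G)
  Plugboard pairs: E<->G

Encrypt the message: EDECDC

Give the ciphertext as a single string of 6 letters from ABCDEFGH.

Char 1 ('E'): step: R->6, L=6; E->plug->G->R->H->L->H->refl->G->L'->A->R'->B->plug->B
Char 2 ('D'): step: R->7, L=6; D->plug->D->R->D->L->D->refl->A->L'->B->R'->E->plug->G
Char 3 ('E'): step: R->0, L->7 (L advanced); E->plug->G->R->D->L->E->refl->B->L'->E->R'->B->plug->B
Char 4 ('C'): step: R->1, L=7; C->plug->C->R->H->L->F->refl->C->L'->C->R'->F->plug->F
Char 5 ('D'): step: R->2, L=7; D->plug->D->R->H->L->F->refl->C->L'->C->R'->H->plug->H
Char 6 ('C'): step: R->3, L=7; C->plug->C->R->G->L->G->refl->H->L'->A->R'->D->plug->D

Answer: BGBFHD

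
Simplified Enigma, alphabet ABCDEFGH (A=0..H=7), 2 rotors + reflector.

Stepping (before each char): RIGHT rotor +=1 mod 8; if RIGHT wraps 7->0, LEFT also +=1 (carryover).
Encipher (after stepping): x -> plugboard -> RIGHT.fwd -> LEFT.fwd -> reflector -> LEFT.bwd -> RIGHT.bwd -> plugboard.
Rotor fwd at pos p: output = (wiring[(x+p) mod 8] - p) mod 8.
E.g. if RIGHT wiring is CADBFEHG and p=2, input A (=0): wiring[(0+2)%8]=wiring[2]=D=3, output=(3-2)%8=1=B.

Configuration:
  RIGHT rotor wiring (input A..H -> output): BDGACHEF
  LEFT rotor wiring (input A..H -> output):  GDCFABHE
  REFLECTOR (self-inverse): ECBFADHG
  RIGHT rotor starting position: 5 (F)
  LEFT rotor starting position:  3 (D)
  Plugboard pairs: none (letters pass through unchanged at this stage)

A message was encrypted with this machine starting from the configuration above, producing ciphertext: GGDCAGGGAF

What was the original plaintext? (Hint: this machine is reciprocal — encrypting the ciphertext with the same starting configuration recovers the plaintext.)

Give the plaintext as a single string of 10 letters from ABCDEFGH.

Char 1 ('G'): step: R->6, L=3; G->plug->G->R->E->L->B->refl->C->L'->A->R'->E->plug->E
Char 2 ('G'): step: R->7, L=3; G->plug->G->R->A->L->C->refl->B->L'->E->R'->C->plug->C
Char 3 ('D'): step: R->0, L->4 (L advanced); D->plug->D->R->A->L->E->refl->A->L'->D->R'->B->plug->B
Char 4 ('C'): step: R->1, L=4; C->plug->C->R->H->L->B->refl->C->L'->E->R'->G->plug->G
Char 5 ('A'): step: R->2, L=4; A->plug->A->R->E->L->C->refl->B->L'->H->R'->G->plug->G
Char 6 ('G'): step: R->3, L=4; G->plug->G->R->A->L->E->refl->A->L'->D->R'->H->plug->H
Char 7 ('G'): step: R->4, L=4; G->plug->G->R->C->L->D->refl->F->L'->B->R'->D->plug->D
Char 8 ('G'): step: R->5, L=4; G->plug->G->R->D->L->A->refl->E->L'->A->R'->C->plug->C
Char 9 ('A'): step: R->6, L=4; A->plug->A->R->G->L->G->refl->H->L'->F->R'->D->plug->D
Char 10 ('F'): step: R->7, L=4; F->plug->F->R->D->L->A->refl->E->L'->A->R'->G->plug->G

Answer: ECBGGHDCDG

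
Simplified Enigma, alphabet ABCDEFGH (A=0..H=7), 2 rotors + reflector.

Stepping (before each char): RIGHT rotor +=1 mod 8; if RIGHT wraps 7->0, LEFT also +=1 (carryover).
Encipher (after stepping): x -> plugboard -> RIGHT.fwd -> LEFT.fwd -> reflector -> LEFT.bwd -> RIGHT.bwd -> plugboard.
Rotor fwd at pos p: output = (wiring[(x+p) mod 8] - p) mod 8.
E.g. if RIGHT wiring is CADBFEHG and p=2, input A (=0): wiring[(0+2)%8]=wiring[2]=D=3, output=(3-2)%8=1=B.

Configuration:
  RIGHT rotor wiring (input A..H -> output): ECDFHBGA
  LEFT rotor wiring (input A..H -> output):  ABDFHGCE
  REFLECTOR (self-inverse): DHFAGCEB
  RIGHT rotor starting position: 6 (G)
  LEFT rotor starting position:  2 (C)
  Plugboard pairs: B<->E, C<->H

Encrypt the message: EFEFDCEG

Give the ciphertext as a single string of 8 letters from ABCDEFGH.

Char 1 ('E'): step: R->7, L=2; E->plug->B->R->F->L->C->refl->F->L'->C->R'->G->plug->G
Char 2 ('F'): step: R->0, L->3 (L advanced); F->plug->F->R->B->L->E->refl->G->L'->G->R'->G->plug->G
Char 3 ('E'): step: R->1, L=3; E->plug->B->R->C->L->D->refl->A->L'->H->R'->G->plug->G
Char 4 ('F'): step: R->2, L=3; F->plug->F->R->G->L->G->refl->E->L'->B->R'->A->plug->A
Char 5 ('D'): step: R->3, L=3; D->plug->D->R->D->L->H->refl->B->L'->E->R'->B->plug->E
Char 6 ('C'): step: R->4, L=3; C->plug->H->R->B->L->E->refl->G->L'->G->R'->F->plug->F
Char 7 ('E'): step: R->5, L=3; E->plug->B->R->B->L->E->refl->G->L'->G->R'->F->plug->F
Char 8 ('G'): step: R->6, L=3; G->plug->G->R->B->L->E->refl->G->L'->G->R'->C->plug->H

Answer: GGGAEFFH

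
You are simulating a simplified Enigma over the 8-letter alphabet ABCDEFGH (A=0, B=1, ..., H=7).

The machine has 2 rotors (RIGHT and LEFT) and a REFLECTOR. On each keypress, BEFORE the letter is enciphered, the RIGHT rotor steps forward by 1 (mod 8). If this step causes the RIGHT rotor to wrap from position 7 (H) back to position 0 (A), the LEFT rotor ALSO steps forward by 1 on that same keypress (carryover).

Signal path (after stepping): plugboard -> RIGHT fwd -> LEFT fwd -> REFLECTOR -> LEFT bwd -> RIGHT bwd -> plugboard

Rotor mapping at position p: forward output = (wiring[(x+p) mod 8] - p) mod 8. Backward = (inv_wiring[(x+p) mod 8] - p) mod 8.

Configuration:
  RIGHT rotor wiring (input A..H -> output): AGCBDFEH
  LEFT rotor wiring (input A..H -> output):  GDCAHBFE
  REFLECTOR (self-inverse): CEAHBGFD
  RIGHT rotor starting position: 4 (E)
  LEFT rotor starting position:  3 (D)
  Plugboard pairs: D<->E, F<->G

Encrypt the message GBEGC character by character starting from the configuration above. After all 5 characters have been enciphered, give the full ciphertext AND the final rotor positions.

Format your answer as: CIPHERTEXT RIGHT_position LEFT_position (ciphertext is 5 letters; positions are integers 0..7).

Answer: BDFAA 1 4

Derivation:
Char 1 ('G'): step: R->5, L=3; G->plug->F->R->F->L->D->refl->H->L'->H->R'->B->plug->B
Char 2 ('B'): step: R->6, L=3; B->plug->B->R->B->L->E->refl->B->L'->E->R'->E->plug->D
Char 3 ('E'): step: R->7, L=3; E->plug->D->R->D->L->C->refl->A->L'->G->R'->G->plug->F
Char 4 ('G'): step: R->0, L->4 (L advanced); G->plug->F->R->F->L->H->refl->D->L'->A->R'->A->plug->A
Char 5 ('C'): step: R->1, L=4; C->plug->C->R->A->L->D->refl->H->L'->F->R'->A->plug->A
Final: ciphertext=BDFAA, RIGHT=1, LEFT=4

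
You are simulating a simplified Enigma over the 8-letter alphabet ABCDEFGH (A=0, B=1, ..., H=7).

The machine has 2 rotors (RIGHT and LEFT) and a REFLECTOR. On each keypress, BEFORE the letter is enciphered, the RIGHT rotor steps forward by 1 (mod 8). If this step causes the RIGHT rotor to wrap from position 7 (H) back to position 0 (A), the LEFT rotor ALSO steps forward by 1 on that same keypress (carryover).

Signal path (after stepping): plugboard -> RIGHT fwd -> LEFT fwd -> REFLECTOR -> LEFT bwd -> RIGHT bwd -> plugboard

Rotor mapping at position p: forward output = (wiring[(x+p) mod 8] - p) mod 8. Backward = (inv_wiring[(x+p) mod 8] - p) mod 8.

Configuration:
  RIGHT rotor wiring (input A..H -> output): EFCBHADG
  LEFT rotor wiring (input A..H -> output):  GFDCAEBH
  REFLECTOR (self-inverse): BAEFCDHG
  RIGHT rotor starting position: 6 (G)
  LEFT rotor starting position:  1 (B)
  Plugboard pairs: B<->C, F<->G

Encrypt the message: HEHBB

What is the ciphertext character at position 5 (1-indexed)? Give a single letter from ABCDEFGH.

Char 1 ('H'): step: R->7, L=1; H->plug->H->R->E->L->D->refl->F->L'->H->R'->A->plug->A
Char 2 ('E'): step: R->0, L->2 (L advanced); E->plug->E->R->H->L->D->refl->F->L'->F->R'->B->plug->C
Char 3 ('H'): step: R->1, L=2; H->plug->H->R->D->L->C->refl->E->L'->G->R'->D->plug->D
Char 4 ('B'): step: R->2, L=2; B->plug->C->R->F->L->F->refl->D->L'->H->R'->B->plug->C
Char 5 ('B'): step: R->3, L=2; B->plug->C->R->F->L->F->refl->D->L'->H->R'->H->plug->H

H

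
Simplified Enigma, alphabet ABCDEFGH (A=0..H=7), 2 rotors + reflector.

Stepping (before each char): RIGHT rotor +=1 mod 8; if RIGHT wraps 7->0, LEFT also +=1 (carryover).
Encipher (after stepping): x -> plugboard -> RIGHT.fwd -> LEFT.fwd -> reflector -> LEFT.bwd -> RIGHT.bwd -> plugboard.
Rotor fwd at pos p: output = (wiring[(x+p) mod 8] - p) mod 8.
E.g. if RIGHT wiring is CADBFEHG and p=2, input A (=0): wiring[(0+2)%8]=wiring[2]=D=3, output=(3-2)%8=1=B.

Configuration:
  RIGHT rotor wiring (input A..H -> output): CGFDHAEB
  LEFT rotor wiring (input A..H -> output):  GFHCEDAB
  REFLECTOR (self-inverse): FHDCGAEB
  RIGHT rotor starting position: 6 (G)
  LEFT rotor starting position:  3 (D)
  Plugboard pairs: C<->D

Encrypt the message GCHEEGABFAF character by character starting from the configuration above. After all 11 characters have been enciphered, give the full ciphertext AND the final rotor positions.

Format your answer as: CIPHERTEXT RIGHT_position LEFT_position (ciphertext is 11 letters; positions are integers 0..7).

Answer: FFAFBCFCBFE 1 5

Derivation:
Char 1 ('G'): step: R->7, L=3; G->plug->G->R->B->L->B->refl->H->L'->A->R'->F->plug->F
Char 2 ('C'): step: R->0, L->4 (L advanced); C->plug->D->R->D->L->F->refl->A->L'->A->R'->F->plug->F
Char 3 ('H'): step: R->1, L=4; H->plug->H->R->B->L->H->refl->B->L'->F->R'->A->plug->A
Char 4 ('E'): step: R->2, L=4; E->plug->E->R->C->L->E->refl->G->L'->H->R'->F->plug->F
Char 5 ('E'): step: R->3, L=4; E->plug->E->R->G->L->D->refl->C->L'->E->R'->B->plug->B
Char 6 ('G'): step: R->4, L=4; G->plug->G->R->B->L->H->refl->B->L'->F->R'->D->plug->C
Char 7 ('A'): step: R->5, L=4; A->plug->A->R->D->L->F->refl->A->L'->A->R'->F->plug->F
Char 8 ('B'): step: R->6, L=4; B->plug->B->R->D->L->F->refl->A->L'->A->R'->D->plug->C
Char 9 ('F'): step: R->7, L=4; F->plug->F->R->A->L->A->refl->F->L'->D->R'->B->plug->B
Char 10 ('A'): step: R->0, L->5 (L advanced); A->plug->A->R->C->L->E->refl->G->L'->A->R'->F->plug->F
Char 11 ('F'): step: R->1, L=5; F->plug->F->R->D->L->B->refl->H->L'->H->R'->E->plug->E
Final: ciphertext=FFAFBCFCBFE, RIGHT=1, LEFT=5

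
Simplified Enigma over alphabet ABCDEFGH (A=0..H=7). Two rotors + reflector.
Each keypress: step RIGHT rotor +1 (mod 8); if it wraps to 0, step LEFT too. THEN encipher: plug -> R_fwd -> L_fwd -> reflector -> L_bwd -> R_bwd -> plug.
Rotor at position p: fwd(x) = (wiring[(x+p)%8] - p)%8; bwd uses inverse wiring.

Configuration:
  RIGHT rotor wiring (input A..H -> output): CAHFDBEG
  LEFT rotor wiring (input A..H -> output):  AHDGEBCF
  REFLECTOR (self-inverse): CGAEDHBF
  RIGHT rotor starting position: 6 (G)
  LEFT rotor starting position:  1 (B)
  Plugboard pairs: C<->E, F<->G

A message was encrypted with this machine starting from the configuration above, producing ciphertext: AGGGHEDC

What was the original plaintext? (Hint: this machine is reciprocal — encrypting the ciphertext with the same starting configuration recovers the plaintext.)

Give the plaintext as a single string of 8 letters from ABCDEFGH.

Char 1 ('A'): step: R->7, L=1; A->plug->A->R->H->L->H->refl->F->L'->C->R'->G->plug->F
Char 2 ('G'): step: R->0, L->2 (L advanced); G->plug->F->R->B->L->E->refl->D->L'->F->R'->D->plug->D
Char 3 ('G'): step: R->1, L=2; G->plug->F->R->D->L->H->refl->F->L'->H->R'->A->plug->A
Char 4 ('G'): step: R->2, L=2; G->plug->F->R->E->L->A->refl->C->L'->C->R'->E->plug->C
Char 5 ('H'): step: R->3, L=2; H->plug->H->R->E->L->A->refl->C->L'->C->R'->A->plug->A
Char 6 ('E'): step: R->4, L=2; E->plug->C->R->A->L->B->refl->G->L'->G->R'->E->plug->C
Char 7 ('D'): step: R->5, L=2; D->plug->D->R->F->L->D->refl->E->L'->B->R'->C->plug->E
Char 8 ('C'): step: R->6, L=2; C->plug->E->R->B->L->E->refl->D->L'->F->R'->G->plug->F

Answer: FDACACEF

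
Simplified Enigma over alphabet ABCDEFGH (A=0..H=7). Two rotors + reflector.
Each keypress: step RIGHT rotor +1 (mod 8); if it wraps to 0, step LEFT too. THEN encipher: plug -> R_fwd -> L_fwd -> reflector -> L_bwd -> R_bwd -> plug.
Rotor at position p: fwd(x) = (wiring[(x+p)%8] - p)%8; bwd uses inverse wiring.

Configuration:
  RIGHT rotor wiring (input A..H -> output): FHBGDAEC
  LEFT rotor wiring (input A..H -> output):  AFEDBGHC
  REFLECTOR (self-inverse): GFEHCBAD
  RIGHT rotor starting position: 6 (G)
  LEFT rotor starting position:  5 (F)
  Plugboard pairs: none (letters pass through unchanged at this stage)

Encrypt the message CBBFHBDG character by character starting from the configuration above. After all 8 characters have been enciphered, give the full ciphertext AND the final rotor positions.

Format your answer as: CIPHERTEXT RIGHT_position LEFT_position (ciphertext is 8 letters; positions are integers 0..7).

Answer: DGCHAACF 6 6

Derivation:
Char 1 ('C'): step: R->7, L=5; C->plug->C->R->A->L->B->refl->F->L'->C->R'->D->plug->D
Char 2 ('B'): step: R->0, L->6 (L advanced); B->plug->B->R->H->L->A->refl->G->L'->E->R'->G->plug->G
Char 3 ('B'): step: R->1, L=6; B->plug->B->R->A->L->B->refl->F->L'->F->R'->C->plug->C
Char 4 ('F'): step: R->2, L=6; F->plug->F->R->A->L->B->refl->F->L'->F->R'->H->plug->H
Char 5 ('H'): step: R->3, L=6; H->plug->H->R->G->L->D->refl->H->L'->D->R'->A->plug->A
Char 6 ('B'): step: R->4, L=6; B->plug->B->R->E->L->G->refl->A->L'->H->R'->A->plug->A
Char 7 ('D'): step: R->5, L=6; D->plug->D->R->A->L->B->refl->F->L'->F->R'->C->plug->C
Char 8 ('G'): step: R->6, L=6; G->plug->G->R->F->L->F->refl->B->L'->A->R'->F->plug->F
Final: ciphertext=DGCHAACF, RIGHT=6, LEFT=6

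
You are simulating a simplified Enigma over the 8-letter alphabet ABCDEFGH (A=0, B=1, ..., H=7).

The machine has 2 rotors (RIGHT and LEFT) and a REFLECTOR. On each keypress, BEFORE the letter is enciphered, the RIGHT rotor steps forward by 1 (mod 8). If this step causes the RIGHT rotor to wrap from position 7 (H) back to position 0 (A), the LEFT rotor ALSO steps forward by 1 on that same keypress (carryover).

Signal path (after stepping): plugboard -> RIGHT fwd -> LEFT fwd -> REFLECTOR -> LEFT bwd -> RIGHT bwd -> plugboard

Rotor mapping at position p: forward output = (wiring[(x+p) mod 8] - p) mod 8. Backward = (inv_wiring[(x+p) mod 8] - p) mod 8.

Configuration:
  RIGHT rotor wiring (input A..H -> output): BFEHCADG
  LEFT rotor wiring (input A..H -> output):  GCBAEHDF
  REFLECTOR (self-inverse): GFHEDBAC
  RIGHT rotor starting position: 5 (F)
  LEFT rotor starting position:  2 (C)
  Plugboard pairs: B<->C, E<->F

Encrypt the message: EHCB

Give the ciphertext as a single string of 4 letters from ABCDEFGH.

Answer: DEFA

Derivation:
Char 1 ('E'): step: R->6, L=2; E->plug->F->R->B->L->G->refl->A->L'->H->R'->D->plug->D
Char 2 ('H'): step: R->7, L=2; H->plug->H->R->E->L->B->refl->F->L'->D->R'->F->plug->E
Char 3 ('C'): step: R->0, L->3 (L advanced); C->plug->B->R->F->L->D->refl->E->L'->C->R'->E->plug->F
Char 4 ('B'): step: R->1, L=3; B->plug->C->R->G->L->H->refl->C->L'->E->R'->A->plug->A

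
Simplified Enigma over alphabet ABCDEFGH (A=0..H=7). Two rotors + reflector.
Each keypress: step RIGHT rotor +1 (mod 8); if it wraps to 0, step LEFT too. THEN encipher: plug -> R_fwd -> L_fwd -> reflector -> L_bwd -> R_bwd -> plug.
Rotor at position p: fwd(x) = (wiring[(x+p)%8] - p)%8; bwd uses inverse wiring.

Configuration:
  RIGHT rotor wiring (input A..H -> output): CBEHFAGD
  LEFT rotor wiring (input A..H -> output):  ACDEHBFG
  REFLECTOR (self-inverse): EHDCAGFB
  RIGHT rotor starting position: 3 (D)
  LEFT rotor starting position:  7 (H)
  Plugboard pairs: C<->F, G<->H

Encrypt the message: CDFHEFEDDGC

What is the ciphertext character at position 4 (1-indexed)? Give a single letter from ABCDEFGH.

Char 1 ('C'): step: R->4, L=7; C->plug->F->R->F->L->A->refl->E->L'->D->R'->H->plug->G
Char 2 ('D'): step: R->5, L=7; D->plug->D->R->F->L->A->refl->E->L'->D->R'->A->plug->A
Char 3 ('F'): step: R->6, L=7; F->plug->C->R->E->L->F->refl->G->L'->H->R'->G->plug->H
Char 4 ('H'): step: R->7, L=7; H->plug->G->R->B->L->B->refl->H->L'->A->R'->E->plug->E

E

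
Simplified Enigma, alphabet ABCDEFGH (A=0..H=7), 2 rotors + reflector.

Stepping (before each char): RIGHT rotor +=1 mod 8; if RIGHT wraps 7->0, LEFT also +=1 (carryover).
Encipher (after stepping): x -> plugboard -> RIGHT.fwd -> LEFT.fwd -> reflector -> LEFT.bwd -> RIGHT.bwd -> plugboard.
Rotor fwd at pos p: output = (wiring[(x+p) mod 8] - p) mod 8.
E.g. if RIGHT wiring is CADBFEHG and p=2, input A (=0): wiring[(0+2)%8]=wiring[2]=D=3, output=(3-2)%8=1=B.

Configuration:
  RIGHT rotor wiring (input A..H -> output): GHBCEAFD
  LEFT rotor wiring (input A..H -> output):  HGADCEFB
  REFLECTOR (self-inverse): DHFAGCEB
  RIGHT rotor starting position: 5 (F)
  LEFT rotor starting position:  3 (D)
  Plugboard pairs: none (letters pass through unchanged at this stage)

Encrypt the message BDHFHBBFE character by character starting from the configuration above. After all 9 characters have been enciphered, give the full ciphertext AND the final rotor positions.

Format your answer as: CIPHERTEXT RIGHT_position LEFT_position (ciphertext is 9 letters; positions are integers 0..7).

Char 1 ('B'): step: R->6, L=3; B->plug->B->R->F->L->E->refl->G->L'->E->R'->F->plug->F
Char 2 ('D'): step: R->7, L=3; D->plug->D->R->C->L->B->refl->H->L'->B->R'->G->plug->G
Char 3 ('H'): step: R->0, L->4 (L advanced); H->plug->H->R->D->L->F->refl->C->L'->F->R'->G->plug->G
Char 4 ('F'): step: R->1, L=4; F->plug->F->R->E->L->D->refl->A->L'->B->R'->C->plug->C
Char 5 ('H'): step: R->2, L=4; H->plug->H->R->F->L->C->refl->F->L'->D->R'->E->plug->E
Char 6 ('B'): step: R->3, L=4; B->plug->B->R->B->L->A->refl->D->L'->E->R'->G->plug->G
Char 7 ('B'): step: R->4, L=4; B->plug->B->R->E->L->D->refl->A->L'->B->R'->C->plug->C
Char 8 ('F'): step: R->5, L=4; F->plug->F->R->E->L->D->refl->A->L'->B->R'->D->plug->D
Char 9 ('E'): step: R->6, L=4; E->plug->E->R->D->L->F->refl->C->L'->F->R'->B->plug->B
Final: ciphertext=FGGCEGCDB, RIGHT=6, LEFT=4

Answer: FGGCEGCDB 6 4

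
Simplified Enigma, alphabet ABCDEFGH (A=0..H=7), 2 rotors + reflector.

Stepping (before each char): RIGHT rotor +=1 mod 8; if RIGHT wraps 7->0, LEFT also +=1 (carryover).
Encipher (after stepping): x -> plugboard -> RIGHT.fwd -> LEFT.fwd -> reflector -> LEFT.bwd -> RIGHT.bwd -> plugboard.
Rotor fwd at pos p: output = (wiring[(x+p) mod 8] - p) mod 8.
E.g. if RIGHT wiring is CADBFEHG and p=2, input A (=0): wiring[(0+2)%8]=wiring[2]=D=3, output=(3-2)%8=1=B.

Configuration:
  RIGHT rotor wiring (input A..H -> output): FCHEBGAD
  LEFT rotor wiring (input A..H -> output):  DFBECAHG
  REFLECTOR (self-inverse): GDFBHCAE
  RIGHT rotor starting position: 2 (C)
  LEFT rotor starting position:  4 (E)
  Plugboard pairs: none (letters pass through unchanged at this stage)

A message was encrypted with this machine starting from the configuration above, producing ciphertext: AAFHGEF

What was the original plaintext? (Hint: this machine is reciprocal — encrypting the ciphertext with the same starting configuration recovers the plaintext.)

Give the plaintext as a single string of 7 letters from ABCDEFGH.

Answer: HBECDCA

Derivation:
Char 1 ('A'): step: R->3, L=4; A->plug->A->R->B->L->E->refl->H->L'->E->R'->H->plug->H
Char 2 ('A'): step: R->4, L=4; A->plug->A->R->F->L->B->refl->D->L'->C->R'->B->plug->B
Char 3 ('F'): step: R->5, L=4; F->plug->F->R->C->L->D->refl->B->L'->F->R'->E->plug->E
Char 4 ('H'): step: R->6, L=4; H->plug->H->R->A->L->G->refl->A->L'->H->R'->C->plug->C
Char 5 ('G'): step: R->7, L=4; G->plug->G->R->H->L->A->refl->G->L'->A->R'->D->plug->D
Char 6 ('E'): step: R->0, L->5 (L advanced); E->plug->E->R->B->L->C->refl->F->L'->H->R'->C->plug->C
Char 7 ('F'): step: R->1, L=5; F->plug->F->R->H->L->F->refl->C->L'->B->R'->A->plug->A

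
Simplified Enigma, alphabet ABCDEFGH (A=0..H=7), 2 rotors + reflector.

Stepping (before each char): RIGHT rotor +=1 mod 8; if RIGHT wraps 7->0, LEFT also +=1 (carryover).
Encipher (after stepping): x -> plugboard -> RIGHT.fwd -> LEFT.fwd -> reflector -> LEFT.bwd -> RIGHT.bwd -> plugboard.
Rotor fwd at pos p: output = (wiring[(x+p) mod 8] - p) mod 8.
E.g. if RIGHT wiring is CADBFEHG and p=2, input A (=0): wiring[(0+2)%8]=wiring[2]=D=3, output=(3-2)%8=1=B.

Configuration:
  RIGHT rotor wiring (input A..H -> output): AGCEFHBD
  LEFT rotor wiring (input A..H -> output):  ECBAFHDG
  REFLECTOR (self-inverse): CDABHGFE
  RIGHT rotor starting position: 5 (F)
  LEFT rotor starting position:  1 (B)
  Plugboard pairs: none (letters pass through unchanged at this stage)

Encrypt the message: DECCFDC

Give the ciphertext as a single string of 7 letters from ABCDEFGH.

Answer: GBDBCHH

Derivation:
Char 1 ('D'): step: R->6, L=1; D->plug->D->R->A->L->B->refl->D->L'->H->R'->G->plug->G
Char 2 ('E'): step: R->7, L=1; E->plug->E->R->F->L->C->refl->A->L'->B->R'->B->plug->B
Char 3 ('C'): step: R->0, L->2 (L advanced); C->plug->C->R->C->L->D->refl->B->L'->E->R'->D->plug->D
Char 4 ('C'): step: R->1, L=2; C->plug->C->R->D->L->F->refl->G->L'->B->R'->B->plug->B
Char 5 ('F'): step: R->2, L=2; F->plug->F->R->B->L->G->refl->F->L'->D->R'->C->plug->C
Char 6 ('D'): step: R->3, L=2; D->plug->D->R->G->L->C->refl->A->L'->H->R'->H->plug->H
Char 7 ('C'): step: R->4, L=2; C->plug->C->R->F->L->E->refl->H->L'->A->R'->H->plug->H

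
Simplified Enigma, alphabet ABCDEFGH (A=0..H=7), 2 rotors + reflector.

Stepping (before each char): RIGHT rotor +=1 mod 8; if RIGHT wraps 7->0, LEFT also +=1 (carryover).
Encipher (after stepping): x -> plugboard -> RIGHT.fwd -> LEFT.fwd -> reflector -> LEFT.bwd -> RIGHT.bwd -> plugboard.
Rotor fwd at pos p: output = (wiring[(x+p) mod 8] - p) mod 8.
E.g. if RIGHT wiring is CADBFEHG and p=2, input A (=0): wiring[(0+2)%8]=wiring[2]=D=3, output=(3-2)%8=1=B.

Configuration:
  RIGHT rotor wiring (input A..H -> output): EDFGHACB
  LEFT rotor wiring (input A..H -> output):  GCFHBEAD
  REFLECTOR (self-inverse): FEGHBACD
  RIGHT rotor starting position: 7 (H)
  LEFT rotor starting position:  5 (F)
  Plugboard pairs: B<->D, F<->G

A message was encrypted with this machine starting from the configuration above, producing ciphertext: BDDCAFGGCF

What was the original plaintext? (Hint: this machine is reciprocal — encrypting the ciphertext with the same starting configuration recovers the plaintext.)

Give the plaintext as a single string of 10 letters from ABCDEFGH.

Char 1 ('B'): step: R->0, L->6 (L advanced); B->plug->D->R->G->L->D->refl->H->L'->E->R'->A->plug->A
Char 2 ('D'): step: R->1, L=6; D->plug->B->R->E->L->H->refl->D->L'->G->R'->D->plug->B
Char 3 ('D'): step: R->2, L=6; D->plug->B->R->E->L->H->refl->D->L'->G->R'->D->plug->B
Char 4 ('C'): step: R->3, L=6; C->plug->C->R->F->L->B->refl->E->L'->D->R'->A->plug->A
Char 5 ('A'): step: R->4, L=6; A->plug->A->R->D->L->E->refl->B->L'->F->R'->D->plug->B
Char 6 ('F'): step: R->5, L=6; F->plug->G->R->B->L->F->refl->A->L'->C->R'->H->plug->H
Char 7 ('G'): step: R->6, L=6; G->plug->F->R->A->L->C->refl->G->L'->H->R'->E->plug->E
Char 8 ('G'): step: R->7, L=6; G->plug->F->R->A->L->C->refl->G->L'->H->R'->E->plug->E
Char 9 ('C'): step: R->0, L->7 (L advanced); C->plug->C->R->F->L->C->refl->G->L'->D->R'->B->plug->D
Char 10 ('F'): step: R->1, L=7; F->plug->G->R->A->L->E->refl->B->L'->H->R'->E->plug->E

Answer: ABBABHEEDE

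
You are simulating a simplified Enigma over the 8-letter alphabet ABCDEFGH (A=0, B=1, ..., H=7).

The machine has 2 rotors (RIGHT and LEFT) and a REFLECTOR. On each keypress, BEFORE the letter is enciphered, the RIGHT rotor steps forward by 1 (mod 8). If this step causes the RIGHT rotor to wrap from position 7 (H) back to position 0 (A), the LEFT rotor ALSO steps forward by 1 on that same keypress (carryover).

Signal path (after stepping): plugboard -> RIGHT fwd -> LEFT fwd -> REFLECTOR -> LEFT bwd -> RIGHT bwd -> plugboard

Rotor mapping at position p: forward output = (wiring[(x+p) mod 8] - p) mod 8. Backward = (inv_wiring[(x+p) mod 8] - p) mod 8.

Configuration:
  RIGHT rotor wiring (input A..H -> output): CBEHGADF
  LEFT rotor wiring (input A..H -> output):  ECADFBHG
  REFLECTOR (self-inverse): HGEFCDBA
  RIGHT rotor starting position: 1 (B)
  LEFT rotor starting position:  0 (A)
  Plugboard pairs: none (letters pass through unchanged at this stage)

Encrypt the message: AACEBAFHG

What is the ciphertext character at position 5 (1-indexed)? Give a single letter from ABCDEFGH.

Char 1 ('A'): step: R->2, L=0; A->plug->A->R->C->L->A->refl->H->L'->G->R'->D->plug->D
Char 2 ('A'): step: R->3, L=0; A->plug->A->R->E->L->F->refl->D->L'->D->R'->B->plug->B
Char 3 ('C'): step: R->4, L=0; C->plug->C->R->H->L->G->refl->B->L'->F->R'->F->plug->F
Char 4 ('E'): step: R->5, L=0; E->plug->E->R->E->L->F->refl->D->L'->D->R'->A->plug->A
Char 5 ('B'): step: R->6, L=0; B->plug->B->R->H->L->G->refl->B->L'->F->R'->A->plug->A

A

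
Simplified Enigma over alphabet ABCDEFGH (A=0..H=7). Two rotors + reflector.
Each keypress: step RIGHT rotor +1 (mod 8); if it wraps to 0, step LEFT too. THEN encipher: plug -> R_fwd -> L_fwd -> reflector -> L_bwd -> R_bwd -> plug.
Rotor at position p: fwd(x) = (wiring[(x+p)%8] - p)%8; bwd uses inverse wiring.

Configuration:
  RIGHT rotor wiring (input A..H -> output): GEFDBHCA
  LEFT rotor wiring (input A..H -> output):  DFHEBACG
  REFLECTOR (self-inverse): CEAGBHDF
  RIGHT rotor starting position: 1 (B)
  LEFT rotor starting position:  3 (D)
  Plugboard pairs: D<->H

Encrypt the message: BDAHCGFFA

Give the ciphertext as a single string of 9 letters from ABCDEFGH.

Answer: GFCDEBHDC

Derivation:
Char 1 ('B'): step: R->2, L=3; B->plug->B->R->B->L->G->refl->D->L'->E->R'->G->plug->G
Char 2 ('D'): step: R->3, L=3; D->plug->H->R->C->L->F->refl->H->L'->D->R'->F->plug->F
Char 3 ('A'): step: R->4, L=3; A->plug->A->R->F->L->A->refl->C->L'->G->R'->C->plug->C
Char 4 ('H'): step: R->5, L=3; H->plug->D->R->B->L->G->refl->D->L'->E->R'->H->plug->D
Char 5 ('C'): step: R->6, L=3; C->plug->C->R->A->L->B->refl->E->L'->H->R'->E->plug->E
Char 6 ('G'): step: R->7, L=3; G->plug->G->R->A->L->B->refl->E->L'->H->R'->B->plug->B
Char 7 ('F'): step: R->0, L->4 (L advanced); F->plug->F->R->H->L->A->refl->C->L'->D->R'->D->plug->H
Char 8 ('F'): step: R->1, L=4; F->plug->F->R->B->L->E->refl->B->L'->F->R'->H->plug->D
Char 9 ('A'): step: R->2, L=4; A->plug->A->R->D->L->C->refl->A->L'->H->R'->C->plug->C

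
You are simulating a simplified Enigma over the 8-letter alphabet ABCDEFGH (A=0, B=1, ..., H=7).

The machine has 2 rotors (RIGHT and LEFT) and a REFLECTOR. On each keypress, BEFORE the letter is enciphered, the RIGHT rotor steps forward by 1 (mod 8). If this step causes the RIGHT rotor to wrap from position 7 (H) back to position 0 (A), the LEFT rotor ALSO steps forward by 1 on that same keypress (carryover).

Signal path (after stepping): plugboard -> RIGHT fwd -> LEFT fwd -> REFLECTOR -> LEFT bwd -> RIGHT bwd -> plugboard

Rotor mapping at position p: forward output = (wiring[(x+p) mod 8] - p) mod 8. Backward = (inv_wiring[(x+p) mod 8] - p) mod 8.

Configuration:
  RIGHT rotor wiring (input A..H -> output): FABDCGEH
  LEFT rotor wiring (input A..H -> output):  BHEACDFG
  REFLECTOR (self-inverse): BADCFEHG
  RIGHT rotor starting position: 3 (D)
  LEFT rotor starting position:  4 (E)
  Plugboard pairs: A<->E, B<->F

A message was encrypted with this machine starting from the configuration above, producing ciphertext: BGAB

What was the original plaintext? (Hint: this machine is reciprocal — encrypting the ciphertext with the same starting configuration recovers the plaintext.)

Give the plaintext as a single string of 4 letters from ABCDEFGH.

Answer: HCBH

Derivation:
Char 1 ('B'): step: R->4, L=4; B->plug->F->R->E->L->F->refl->E->L'->H->R'->H->plug->H
Char 2 ('G'): step: R->5, L=4; G->plug->G->R->G->L->A->refl->B->L'->C->R'->C->plug->C
Char 3 ('A'): step: R->6, L=4; A->plug->E->R->D->L->C->refl->D->L'->F->R'->F->plug->B
Char 4 ('B'): step: R->7, L=4; B->plug->F->R->D->L->C->refl->D->L'->F->R'->H->plug->H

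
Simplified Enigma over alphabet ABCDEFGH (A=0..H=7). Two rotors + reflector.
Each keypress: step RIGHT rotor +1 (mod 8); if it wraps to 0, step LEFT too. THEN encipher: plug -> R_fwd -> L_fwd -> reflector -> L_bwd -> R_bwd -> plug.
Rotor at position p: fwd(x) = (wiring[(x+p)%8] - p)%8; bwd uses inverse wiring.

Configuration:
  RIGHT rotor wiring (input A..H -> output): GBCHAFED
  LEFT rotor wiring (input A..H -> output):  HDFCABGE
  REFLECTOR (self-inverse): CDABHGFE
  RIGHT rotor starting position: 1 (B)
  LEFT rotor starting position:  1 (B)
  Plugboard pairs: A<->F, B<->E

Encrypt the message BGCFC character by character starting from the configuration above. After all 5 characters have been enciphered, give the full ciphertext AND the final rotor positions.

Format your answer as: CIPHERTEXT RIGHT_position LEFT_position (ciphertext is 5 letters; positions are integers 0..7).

Answer: CCFBB 6 1

Derivation:
Char 1 ('B'): step: R->2, L=1; B->plug->E->R->C->L->B->refl->D->L'->G->R'->C->plug->C
Char 2 ('G'): step: R->3, L=1; G->plug->G->R->G->L->D->refl->B->L'->C->R'->C->plug->C
Char 3 ('C'): step: R->4, L=1; C->plug->C->R->A->L->C->refl->A->L'->E->R'->A->plug->F
Char 4 ('F'): step: R->5, L=1; F->plug->A->R->A->L->C->refl->A->L'->E->R'->E->plug->B
Char 5 ('C'): step: R->6, L=1; C->plug->C->R->A->L->C->refl->A->L'->E->R'->E->plug->B
Final: ciphertext=CCFBB, RIGHT=6, LEFT=1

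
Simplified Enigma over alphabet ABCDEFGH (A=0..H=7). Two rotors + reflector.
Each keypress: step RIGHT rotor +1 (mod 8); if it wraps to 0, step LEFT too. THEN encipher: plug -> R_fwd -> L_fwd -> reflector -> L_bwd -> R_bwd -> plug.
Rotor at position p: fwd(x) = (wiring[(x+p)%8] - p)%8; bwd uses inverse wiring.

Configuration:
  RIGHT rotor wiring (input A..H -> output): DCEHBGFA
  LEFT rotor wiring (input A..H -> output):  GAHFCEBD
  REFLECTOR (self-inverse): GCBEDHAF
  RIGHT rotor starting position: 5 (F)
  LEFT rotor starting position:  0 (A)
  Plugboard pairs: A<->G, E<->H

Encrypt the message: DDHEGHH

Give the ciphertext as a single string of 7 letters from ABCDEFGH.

Answer: HAAFDEA

Derivation:
Char 1 ('D'): step: R->6, L=0; D->plug->D->R->E->L->C->refl->B->L'->G->R'->E->plug->H
Char 2 ('D'): step: R->7, L=0; D->plug->D->R->F->L->E->refl->D->L'->H->R'->G->plug->A
Char 3 ('H'): step: R->0, L->1 (L advanced); H->plug->E->R->B->L->G->refl->A->L'->F->R'->G->plug->A
Char 4 ('E'): step: R->1, L=1; E->plug->H->R->C->L->E->refl->D->L'->E->R'->F->plug->F
Char 5 ('G'): step: R->2, L=1; G->plug->A->R->C->L->E->refl->D->L'->E->R'->D->plug->D
Char 6 ('H'): step: R->3, L=1; H->plug->E->R->F->L->A->refl->G->L'->B->R'->H->plug->E
Char 7 ('H'): step: R->4, L=1; H->plug->E->R->H->L->F->refl->H->L'->A->R'->G->plug->A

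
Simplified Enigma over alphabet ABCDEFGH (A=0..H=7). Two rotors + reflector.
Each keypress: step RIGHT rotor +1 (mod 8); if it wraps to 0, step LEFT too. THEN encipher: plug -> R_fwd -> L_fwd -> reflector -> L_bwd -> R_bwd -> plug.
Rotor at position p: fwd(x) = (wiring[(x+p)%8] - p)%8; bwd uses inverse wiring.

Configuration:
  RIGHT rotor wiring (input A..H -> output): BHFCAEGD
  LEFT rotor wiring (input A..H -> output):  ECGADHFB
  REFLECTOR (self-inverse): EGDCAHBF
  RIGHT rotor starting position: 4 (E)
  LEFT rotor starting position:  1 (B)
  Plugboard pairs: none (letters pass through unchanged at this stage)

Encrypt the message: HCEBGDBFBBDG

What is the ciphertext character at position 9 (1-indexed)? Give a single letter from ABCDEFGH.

Char 1 ('H'): step: R->5, L=1; H->plug->H->R->D->L->C->refl->D->L'->H->R'->A->plug->A
Char 2 ('C'): step: R->6, L=1; C->plug->C->R->D->L->C->refl->D->L'->H->R'->E->plug->E
Char 3 ('E'): step: R->7, L=1; E->plug->E->R->D->L->C->refl->D->L'->H->R'->H->plug->H
Char 4 ('B'): step: R->0, L->2 (L advanced); B->plug->B->R->H->L->A->refl->E->L'->A->R'->E->plug->E
Char 5 ('G'): step: R->1, L=2; G->plug->G->R->C->L->B->refl->G->L'->B->R'->C->plug->C
Char 6 ('D'): step: R->2, L=2; D->plug->D->R->C->L->B->refl->G->L'->B->R'->F->plug->F
Char 7 ('B'): step: R->3, L=2; B->plug->B->R->F->L->H->refl->F->L'->D->R'->D->plug->D
Char 8 ('F'): step: R->4, L=2; F->plug->F->R->D->L->F->refl->H->L'->F->R'->E->plug->E
Char 9 ('B'): step: R->5, L=2; B->plug->B->R->B->L->G->refl->B->L'->C->R'->E->plug->E

E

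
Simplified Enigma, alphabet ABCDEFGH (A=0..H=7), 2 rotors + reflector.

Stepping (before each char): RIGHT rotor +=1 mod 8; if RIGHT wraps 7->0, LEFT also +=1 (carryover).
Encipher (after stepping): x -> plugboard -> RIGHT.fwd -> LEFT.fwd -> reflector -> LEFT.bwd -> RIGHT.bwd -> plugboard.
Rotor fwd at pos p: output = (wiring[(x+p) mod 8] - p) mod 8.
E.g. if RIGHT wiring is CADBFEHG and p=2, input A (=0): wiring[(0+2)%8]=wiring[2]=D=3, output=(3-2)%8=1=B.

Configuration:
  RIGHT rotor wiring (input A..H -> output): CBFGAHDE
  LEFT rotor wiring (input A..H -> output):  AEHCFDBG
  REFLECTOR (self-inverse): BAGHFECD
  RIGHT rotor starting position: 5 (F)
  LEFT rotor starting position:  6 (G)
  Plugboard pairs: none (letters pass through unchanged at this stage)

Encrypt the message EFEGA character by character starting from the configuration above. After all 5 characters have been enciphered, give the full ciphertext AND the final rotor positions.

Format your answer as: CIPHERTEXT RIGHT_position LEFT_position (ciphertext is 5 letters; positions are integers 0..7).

Answer: AHHHE 2 7

Derivation:
Char 1 ('E'): step: R->6, L=6; E->plug->E->R->H->L->F->refl->E->L'->F->R'->A->plug->A
Char 2 ('F'): step: R->7, L=6; F->plug->F->R->B->L->A->refl->B->L'->E->R'->H->plug->H
Char 3 ('E'): step: R->0, L->7 (L advanced); E->plug->E->R->A->L->H->refl->D->L'->E->R'->H->plug->H
Char 4 ('G'): step: R->1, L=7; G->plug->G->R->D->L->A->refl->B->L'->B->R'->H->plug->H
Char 5 ('A'): step: R->2, L=7; A->plug->A->R->D->L->A->refl->B->L'->B->R'->E->plug->E
Final: ciphertext=AHHHE, RIGHT=2, LEFT=7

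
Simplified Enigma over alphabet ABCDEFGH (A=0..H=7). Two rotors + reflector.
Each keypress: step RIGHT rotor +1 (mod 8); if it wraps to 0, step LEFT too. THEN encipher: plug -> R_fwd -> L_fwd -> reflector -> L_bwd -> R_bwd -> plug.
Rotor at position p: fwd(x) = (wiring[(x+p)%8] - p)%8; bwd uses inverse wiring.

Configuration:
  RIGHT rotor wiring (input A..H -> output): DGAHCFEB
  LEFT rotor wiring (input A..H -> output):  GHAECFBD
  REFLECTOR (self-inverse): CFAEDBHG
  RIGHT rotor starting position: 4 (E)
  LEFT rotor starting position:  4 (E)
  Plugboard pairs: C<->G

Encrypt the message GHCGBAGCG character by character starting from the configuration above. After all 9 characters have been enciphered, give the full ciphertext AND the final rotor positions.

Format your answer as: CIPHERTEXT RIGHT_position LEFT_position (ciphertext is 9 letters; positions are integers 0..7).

Char 1 ('G'): step: R->5, L=4; G->plug->C->R->E->L->C->refl->A->L'->H->R'->B->plug->B
Char 2 ('H'): step: R->6, L=4; H->plug->H->R->H->L->A->refl->C->L'->E->R'->G->plug->C
Char 3 ('C'): step: R->7, L=4; C->plug->G->R->G->L->E->refl->D->L'->F->R'->H->plug->H
Char 4 ('G'): step: R->0, L->5 (L advanced); G->plug->C->R->A->L->A->refl->C->L'->E->R'->G->plug->C
Char 5 ('B'): step: R->1, L=5; B->plug->B->R->H->L->F->refl->B->L'->D->R'->F->plug->F
Char 6 ('A'): step: R->2, L=5; A->plug->A->R->G->L->H->refl->G->L'->C->R'->E->plug->E
Char 7 ('G'): step: R->3, L=5; G->plug->C->R->C->L->G->refl->H->L'->G->R'->E->plug->E
Char 8 ('C'): step: R->4, L=5; C->plug->G->R->E->L->C->refl->A->L'->A->R'->C->plug->G
Char 9 ('G'): step: R->5, L=5; G->plug->C->R->E->L->C->refl->A->L'->A->R'->A->plug->A
Final: ciphertext=BCHCFEEGA, RIGHT=5, LEFT=5

Answer: BCHCFEEGA 5 5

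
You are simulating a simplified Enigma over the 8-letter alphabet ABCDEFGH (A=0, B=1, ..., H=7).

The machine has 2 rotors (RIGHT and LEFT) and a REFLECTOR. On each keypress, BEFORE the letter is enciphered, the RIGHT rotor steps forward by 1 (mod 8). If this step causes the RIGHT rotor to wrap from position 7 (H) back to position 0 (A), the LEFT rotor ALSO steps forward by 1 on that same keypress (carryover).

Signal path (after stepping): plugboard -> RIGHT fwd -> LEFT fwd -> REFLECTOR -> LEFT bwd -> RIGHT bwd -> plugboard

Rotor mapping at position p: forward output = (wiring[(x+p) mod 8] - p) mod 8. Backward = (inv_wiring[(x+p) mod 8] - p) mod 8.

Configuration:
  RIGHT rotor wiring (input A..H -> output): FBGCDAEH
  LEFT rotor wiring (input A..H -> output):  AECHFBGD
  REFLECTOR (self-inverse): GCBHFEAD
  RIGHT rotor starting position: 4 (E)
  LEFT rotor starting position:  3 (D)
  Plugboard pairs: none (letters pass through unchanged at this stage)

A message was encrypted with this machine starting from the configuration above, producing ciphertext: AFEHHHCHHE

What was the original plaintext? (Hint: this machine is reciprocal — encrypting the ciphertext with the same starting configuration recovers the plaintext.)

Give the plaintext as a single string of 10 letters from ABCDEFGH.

Answer: BHDECGGFGH

Derivation:
Char 1 ('A'): step: R->5, L=3; A->plug->A->R->D->L->D->refl->H->L'->H->R'->B->plug->B
Char 2 ('F'): step: R->6, L=3; F->plug->F->R->E->L->A->refl->G->L'->C->R'->H->plug->H
Char 3 ('E'): step: R->7, L=3; E->plug->E->R->D->L->D->refl->H->L'->H->R'->D->plug->D
Char 4 ('H'): step: R->0, L->4 (L advanced); H->plug->H->R->H->L->D->refl->H->L'->D->R'->E->plug->E
Char 5 ('H'): step: R->1, L=4; H->plug->H->R->E->L->E->refl->F->L'->B->R'->C->plug->C
Char 6 ('H'): step: R->2, L=4; H->plug->H->R->H->L->D->refl->H->L'->D->R'->G->plug->G
Char 7 ('C'): step: R->3, L=4; C->plug->C->R->F->L->A->refl->G->L'->G->R'->G->plug->G
Char 8 ('H'): step: R->4, L=4; H->plug->H->R->G->L->G->refl->A->L'->F->R'->F->plug->F
Char 9 ('H'): step: R->5, L=4; H->plug->H->R->G->L->G->refl->A->L'->F->R'->G->plug->G
Char 10 ('E'): step: R->6, L=4; E->plug->E->R->A->L->B->refl->C->L'->C->R'->H->plug->H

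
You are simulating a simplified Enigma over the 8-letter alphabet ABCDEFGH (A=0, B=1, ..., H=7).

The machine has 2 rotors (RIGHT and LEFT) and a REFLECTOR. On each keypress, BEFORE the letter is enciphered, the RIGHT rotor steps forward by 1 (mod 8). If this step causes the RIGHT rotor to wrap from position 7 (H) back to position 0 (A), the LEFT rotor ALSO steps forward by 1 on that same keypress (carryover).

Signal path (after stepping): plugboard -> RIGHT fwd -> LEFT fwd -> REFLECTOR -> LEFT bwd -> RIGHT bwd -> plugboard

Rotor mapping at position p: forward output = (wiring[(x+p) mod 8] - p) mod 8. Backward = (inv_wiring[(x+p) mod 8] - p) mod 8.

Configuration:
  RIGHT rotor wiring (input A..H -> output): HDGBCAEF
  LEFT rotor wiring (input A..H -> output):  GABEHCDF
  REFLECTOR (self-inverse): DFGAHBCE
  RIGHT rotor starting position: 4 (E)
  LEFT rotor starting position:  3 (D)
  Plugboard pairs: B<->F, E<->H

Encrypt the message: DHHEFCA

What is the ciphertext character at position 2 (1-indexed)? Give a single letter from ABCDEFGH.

Char 1 ('D'): step: R->5, L=3; D->plug->D->R->C->L->H->refl->E->L'->B->R'->F->plug->B
Char 2 ('H'): step: R->6, L=3; H->plug->E->R->A->L->B->refl->F->L'->G->R'->A->plug->A

A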